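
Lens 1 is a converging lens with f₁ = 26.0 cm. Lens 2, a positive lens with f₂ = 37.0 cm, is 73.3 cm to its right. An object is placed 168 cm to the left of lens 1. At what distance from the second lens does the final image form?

Lens 1: 1/d_i1 = 1/f₁ − 1/d_o1 = 1/(26.0) − 1/(168) = 0.03251, so d_i1 = 30.76 cm.
The intermediate image is 30.76 cm to the right of lens 1, which is 73.3 − (30.76) = 42.54 cm to the left of lens 2, so d_o2 = +42.54 cm.
Lens 2: 1/d_i2 = 1/f₂ − 1/d_o2 = 1/(37.0) − 1/(42.54) = 0.003520, so d_i2 = 284 cm.
The final image is real, 284 cm to the right of lens 2 (overall magnification ≈ 1.2).

284 cm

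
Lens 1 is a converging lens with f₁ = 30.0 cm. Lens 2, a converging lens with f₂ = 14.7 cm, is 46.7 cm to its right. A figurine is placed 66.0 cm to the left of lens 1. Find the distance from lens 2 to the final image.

Lens 1: 1/d_i1 = 1/f₁ − 1/d_o1 = 1/(30.0) − 1/(66.0) = 0.01818, so d_i1 = 55.00 cm.
The intermediate image is 55.00 cm to the right of lens 1, which lies 8.300 cm to the right of lens 2 — a virtual object — so d_o2 = −8.300 cm.
Lens 2: 1/d_i2 = 1/f₂ − 1/d_o2 = 1/(14.7) − 1/(-8.300) = 0.1885, so d_i2 = 5.30 cm.
The final image is real, 5.30 cm to the right of lens 2 (overall magnification ≈ -0.53).

5.30 cm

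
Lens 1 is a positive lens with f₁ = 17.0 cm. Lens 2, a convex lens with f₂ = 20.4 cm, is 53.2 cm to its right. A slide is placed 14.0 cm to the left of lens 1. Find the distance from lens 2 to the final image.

Lens 1: 1/d_i1 = 1/f₁ − 1/d_o1 = 1/(17.0) − 1/(14.0) = -0.01261, so d_i1 = -79.33 cm.
The intermediate image is 79.33 cm to the left of lens 1 (virtual), which is 53.2 − (-79.33) = 132.5 cm to the left of lens 2, so d_o2 = +132.5 cm.
Lens 2: 1/d_i2 = 1/f₂ − 1/d_o2 = 1/(20.4) − 1/(132.5) = 0.04147, so d_i2 = 24.1 cm.
The final image is real, 24.1 cm to the right of lens 2 (overall magnification ≈ -1.0).

24.1 cm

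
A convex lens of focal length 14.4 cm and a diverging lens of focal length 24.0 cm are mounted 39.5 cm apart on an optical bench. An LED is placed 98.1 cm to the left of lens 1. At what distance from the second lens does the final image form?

11.6 cm

Lens 1: 1/d_i1 = 1/f₁ − 1/d_o1 = 1/(14.4) − 1/(98.1) = 0.05925, so d_i1 = 16.88 cm.
The intermediate image is 16.88 cm to the right of lens 1, which is 39.5 − (16.88) = 22.62 cm to the left of lens 2, so d_o2 = +22.62 cm.
Lens 2 is diverging, so f₂ = −24.0 cm.
Lens 2: 1/d_i2 = 1/f₂ − 1/d_o2 = 1/(-24.0) − 1/(22.62) = -0.08588, so d_i2 = -11.6 cm.
The final image is virtual, 11.6 cm to the left of lens 2 (overall magnification ≈ -0.089).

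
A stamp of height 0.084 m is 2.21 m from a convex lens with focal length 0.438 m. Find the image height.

1/d_i = 1/f − 1/d_o = 1/(0.4380) − 1/(2.21) = 1.831, so d_i = 0.5463 m.
m = −d_i/d_o = -0.2472.
|h_i| = |m|·h_o = 0.2472 × 0.084 = 0.0208 m. The image is real, inverted and reduced, on the far side of the lens.

0.0208 m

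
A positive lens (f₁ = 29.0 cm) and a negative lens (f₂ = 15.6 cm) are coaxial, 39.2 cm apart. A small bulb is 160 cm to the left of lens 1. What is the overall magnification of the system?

m = -0.178

Lens 1: 1/d_i1 = 1/(29.0) − 1/(160) = 0.02823, so d_i1 = 35.42 cm; m₁ = −d_i1/d_o1 = -0.2214.
d_o2 = 39.2 − (35.42) = 3.780 cm.
f₂ = −15.6 cm (diverging).
Lens 2: 1/d_i2 = 1/(-15.6) − 1/(3.780) = -0.3287, so d_i2 = -3.043 cm; m₂ = −d_i2/d_o2 = +0.8050.
m = m₁·m₂ = (-0.2214)(+0.8050) = -0.178.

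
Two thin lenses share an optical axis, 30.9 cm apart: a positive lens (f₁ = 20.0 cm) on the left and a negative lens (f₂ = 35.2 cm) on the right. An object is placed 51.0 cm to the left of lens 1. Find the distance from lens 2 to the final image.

Lens 1: 1/d_i1 = 1/f₁ − 1/d_o1 = 1/(20.0) − 1/(51.0) = 0.03039, so d_i1 = 32.90 cm.
The intermediate image is 32.90 cm to the right of lens 1, which lies 2.000 cm to the right of lens 2 — a virtual object — so d_o2 = −2.000 cm.
Lens 2 is diverging, so f₂ = −35.2 cm.
Lens 2: 1/d_i2 = 1/f₂ − 1/d_o2 = 1/(-35.2) − 1/(-2.000) = 0.4716, so d_i2 = 2.12 cm.
The final image is real, 2.12 cm to the right of lens 2 (overall magnification ≈ -0.68).

2.12 cm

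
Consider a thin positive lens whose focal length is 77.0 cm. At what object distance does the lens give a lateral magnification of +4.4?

59.5 cm

m = −d_i/d_o ⇒ d_i = −m·d_o.
1/f = 1/d_o + 1/d_i = 1/d_o − 1/(m·d_o) = (1 − 1/m)/d_o, so d_o = f(1 − 1/m) = (77.00)(1 − 1/(+4.4)) = 59.5 cm.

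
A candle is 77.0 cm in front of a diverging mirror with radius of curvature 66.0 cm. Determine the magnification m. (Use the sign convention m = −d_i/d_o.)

f = R/2 = 66.0/2 = 33.00 cm; for a diverging mirror, f = -33.00 cm.
1/d_i = 1/f − 1/d_o = 1/(-33.00) − 1/(77.0) = -0.04329, so d_i = -23.10 cm.
m = −d_i/d_o = −(-23.10)/(77.0) = +0.300.
The image is virtual, upright and reduced, behind the mirror.

m = +0.300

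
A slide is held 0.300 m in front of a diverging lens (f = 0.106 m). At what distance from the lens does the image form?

For a diverging lens, f = -0.106 m.
Lens equation: 1/q = 1/f − 1/p = 1/(-0.1060) − 1/(0.300) = -9.434 − 3.333 = -12.77, so q = -0.0783 m.
The image is virtual, upright and reduced, on the same side as the object.

0.0783 m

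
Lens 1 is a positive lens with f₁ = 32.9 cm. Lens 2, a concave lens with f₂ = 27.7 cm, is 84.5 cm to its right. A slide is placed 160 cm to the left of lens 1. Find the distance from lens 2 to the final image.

16.9 cm

Lens 1: 1/d_i1 = 1/f₁ − 1/d_o1 = 1/(32.9) − 1/(160) = 0.02415, so d_i1 = 41.42 cm.
The intermediate image is 41.42 cm to the right of lens 1, which is 84.5 − (41.42) = 43.08 cm to the left of lens 2, so d_o2 = +43.08 cm.
Lens 2 is diverging, so f₂ = −27.7 cm.
Lens 2: 1/d_i2 = 1/f₂ − 1/d_o2 = 1/(-27.7) − 1/(43.08) = -0.05931, so d_i2 = -16.9 cm.
The final image is virtual, 16.9 cm to the left of lens 2 (overall magnification ≈ -0.10).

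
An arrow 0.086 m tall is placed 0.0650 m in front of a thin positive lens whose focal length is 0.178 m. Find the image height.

0.135 m

1/d_i = 1/f − 1/d_o = 1/(0.1780) − 1/(0.0650) = -9.767, so d_i = -0.1024 m.
m = −d_i/d_o = +1.575.
|h_i| = |m|·h_o = 1.575 × 0.086 = 0.135 m. The image is virtual, upright and enlarged, on the same side as the object.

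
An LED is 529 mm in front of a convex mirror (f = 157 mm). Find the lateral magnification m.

For a convex mirror, f = -157 mm.
1/d_i = 1/f − 1/d_o = 1/(-157.0) − 1/(529) = -0.008260, so d_i = -121.1 mm.
m = −d_i/d_o = −(-121.1)/(529) = +0.229.
The image is virtual, upright and reduced, behind the mirror.

m = +0.229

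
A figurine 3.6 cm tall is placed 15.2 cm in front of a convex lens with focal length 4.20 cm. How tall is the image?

1.37 cm

1/d_i = 1/f − 1/d_o = 1/(4.200) − 1/(15.2) = 0.1723, so d_i = 5.804 cm.
m = −d_i/d_o = -0.3818.
|h_i| = |m|·h_o = 0.3818 × 3.6 = 1.37 cm. The image is real, inverted and reduced, on the far side of the lens.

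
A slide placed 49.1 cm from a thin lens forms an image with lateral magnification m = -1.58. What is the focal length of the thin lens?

f = 30.1 cm (converging)

m = −d_i/d_o ⇒ d_i = −m·d_o = −(-1.58)·(49.1) = 77.58 cm.
1/f = 1/d_o + 1/d_i = 1/(49.1) + 1/(77.58) = 0.03326, so f = 30.1 cm.
Since f is positive, the thin lens is converging.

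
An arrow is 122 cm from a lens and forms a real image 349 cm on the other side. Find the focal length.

Real image ⇒ d_i = +349 cm.
1/f = 1/d_o + 1/d_i = 1/(122) + 1/(349) = 0.01106, so f = 90.4 cm.
Since f is positive, the lens is converging.

f = 90.4 cm (converging)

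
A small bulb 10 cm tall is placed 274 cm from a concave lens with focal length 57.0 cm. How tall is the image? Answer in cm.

1.72 cm

For a concave lens, f = -57.0 cm.
1/d_i = 1/f − 1/d_o = 1/(-57.00) − 1/(274) = -0.02119, so d_i = -47.18 cm.
m = −d_i/d_o = +0.1722.
|h_i| = |m|·h_o = 0.1722 × 10 = 1.72 cm. The image is virtual, upright and reduced, on the same side as the object.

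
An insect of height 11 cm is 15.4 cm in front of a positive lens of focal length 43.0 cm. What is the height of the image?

1/d_i = 1/f − 1/d_o = 1/(43.00) − 1/(15.4) = -0.04168, so d_i = -23.99 cm.
m = −d_i/d_o = +1.558.
|h_i| = |m|·h_o = 1.558 × 11 = 17.1 cm. The image is virtual, upright and enlarged, on the same side as the object.

17.1 cm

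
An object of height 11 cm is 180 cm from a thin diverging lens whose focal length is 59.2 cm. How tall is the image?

2.72 cm

For a diverging lens, f = -59.2 cm.
1/d_i = 1/f − 1/d_o = 1/(-59.20) − 1/(180) = -0.02245, so d_i = -44.55 cm.
m = −d_i/d_o = +0.2475.
|h_i| = |m|·h_o = 0.2475 × 11 = 2.72 cm. The image is virtual, upright and reduced, on the same side as the object.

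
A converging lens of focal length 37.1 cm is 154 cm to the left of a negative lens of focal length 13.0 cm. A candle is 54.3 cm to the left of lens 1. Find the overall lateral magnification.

m = -0.562

Lens 1: 1/d_i1 = 1/(37.1) − 1/(54.3) = 0.008538, so d_i1 = 117.1 cm; m₁ = −d_i1/d_o1 = -2.157.
d_o2 = 154 − (117.1) = 36.90 cm.
f₂ = −13.0 cm (diverging).
Lens 2: 1/d_i2 = 1/(-13.0) − 1/(36.90) = -0.1040, so d_i2 = -9.613 cm; m₂ = −d_i2/d_o2 = +0.2605.
m = m₁·m₂ = (-2.157)(+0.2605) = -0.562.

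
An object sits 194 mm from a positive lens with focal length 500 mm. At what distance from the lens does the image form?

317 mm

Thin-lens equation: 1/q = 1/f − 1/p = 1/(500.0) − 1/(194) = 0.002000 − 0.005155 = -0.003155, so q = -317 mm.
The image is virtual, upright and enlarged, on the same side as the object.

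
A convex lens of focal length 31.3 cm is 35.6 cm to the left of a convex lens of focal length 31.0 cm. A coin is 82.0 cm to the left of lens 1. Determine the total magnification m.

m = -0.416

Lens 1: 1/d_i1 = 1/(31.3) − 1/(82.0) = 0.01975, so d_i1 = 50.62 cm; m₁ = −d_i1/d_o1 = -0.6173.
d_o2 = 35.6 − (50.62) = -15.02 cm (virtual object).
Lens 2: 1/d_i2 = 1/(31.0) − 1/(-15.02) = 0.09884, so d_i2 = 10.12 cm; m₂ = −d_i2/d_o2 = +0.6736.
m = m₁·m₂ = (-0.6173)(+0.6736) = -0.416.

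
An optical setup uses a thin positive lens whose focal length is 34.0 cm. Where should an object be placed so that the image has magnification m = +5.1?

27.3 cm

m = −d_i/d_o ⇒ d_i = −m·d_o.
1/f = 1/d_o + 1/d_i = 1/d_o − 1/(m·d_o) = (1 − 1/m)/d_o, so d_o = f(1 − 1/m) = (34.00)(1 − 1/(+5.1)) = 27.3 cm.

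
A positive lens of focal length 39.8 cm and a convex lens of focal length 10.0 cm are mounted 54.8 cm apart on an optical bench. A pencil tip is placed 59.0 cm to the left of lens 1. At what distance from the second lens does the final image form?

Lens 1: 1/d_i1 = 1/f₁ − 1/d_o1 = 1/(39.8) − 1/(59.0) = 0.008176, so d_i1 = 122.3 cm.
The intermediate image is 122.3 cm to the right of lens 1, which lies 67.50 cm to the right of lens 2 — a virtual object — so d_o2 = −67.50 cm.
Lens 2: 1/d_i2 = 1/f₂ − 1/d_o2 = 1/(10.0) − 1/(-67.50) = 0.1148, so d_i2 = 8.71 cm.
The final image is real, 8.71 cm to the right of lens 2 (overall magnification ≈ -0.27).

8.71 cm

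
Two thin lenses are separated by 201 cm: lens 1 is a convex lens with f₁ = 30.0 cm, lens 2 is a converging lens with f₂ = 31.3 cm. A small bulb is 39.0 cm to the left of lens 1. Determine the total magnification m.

Lens 1: 1/d_i1 = 1/(30.0) − 1/(39.0) = 0.007692, so d_i1 = 130.0 cm; m₁ = −d_i1/d_o1 = -3.333.
d_o2 = 201 − (130.0) = 71.00 cm.
Lens 2: 1/d_i2 = 1/(31.3) − 1/(71.00) = 0.01786, so d_i2 = 55.98 cm; m₂ = −d_i2/d_o2 = -0.7884.
m = m₁·m₂ = (-3.333)(-0.7884) = +2.63.

m = +2.63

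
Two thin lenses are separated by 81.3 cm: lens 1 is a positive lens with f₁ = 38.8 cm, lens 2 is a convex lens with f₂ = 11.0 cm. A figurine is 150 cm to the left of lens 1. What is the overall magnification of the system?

Lens 1: 1/d_i1 = 1/(38.8) − 1/(150) = 0.01911, so d_i1 = 52.34 cm; m₁ = −d_i1/d_o1 = -0.3489.
d_o2 = 81.3 − (52.34) = 28.96 cm.
Lens 2: 1/d_i2 = 1/(11.0) − 1/(28.96) = 0.05638, so d_i2 = 17.74 cm; m₂ = −d_i2/d_o2 = -0.6125.
m = m₁·m₂ = (-0.3489)(-0.6125) = +0.214.

m = +0.214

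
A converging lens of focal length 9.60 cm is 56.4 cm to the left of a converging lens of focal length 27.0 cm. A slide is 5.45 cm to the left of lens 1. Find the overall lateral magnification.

Lens 1: 1/d_i1 = 1/(9.60) − 1/(5.45) = -0.07932, so d_i1 = -12.61 cm; m₁ = −d_i1/d_o1 = +2.314.
d_o2 = 56.4 − (-12.61) = 69.01 cm.
Lens 2: 1/d_i2 = 1/(27.0) − 1/(69.01) = 0.02255, so d_i2 = 44.35 cm; m₂ = −d_i2/d_o2 = -0.6427.
m = m₁·m₂ = (+2.314)(-0.6427) = -1.49.

m = -1.49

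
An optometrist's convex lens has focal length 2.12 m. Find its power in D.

P = 1/f = 1/(2.12 m) = +0.472 D.

P = +0.472 D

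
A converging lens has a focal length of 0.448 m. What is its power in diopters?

P = +2.23 D

P = 1/f = 1/(0.448 m) = +2.23 D.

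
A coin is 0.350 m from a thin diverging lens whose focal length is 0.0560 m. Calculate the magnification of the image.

For a diverging lens, f = -0.0560 m.
1/d_i = 1/f − 1/d_o = 1/(-0.05600) − 1/(0.350) = -20.71, so d_i = -0.04828 m.
m = −d_i/d_o = −(-0.04828)/(0.350) = +0.138.
The image is virtual, upright and reduced, on the same side as the object.

m = +0.138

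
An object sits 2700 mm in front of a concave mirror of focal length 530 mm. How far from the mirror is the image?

659 mm

Mirror equation: 1/q = 1/f − 1/p = 1/(530.0) − 1/(2700) = 0.001887 − 0.0003704 = 0.001516, so q = 659 mm.
The image is real, inverted and reduced, in front of the mirror.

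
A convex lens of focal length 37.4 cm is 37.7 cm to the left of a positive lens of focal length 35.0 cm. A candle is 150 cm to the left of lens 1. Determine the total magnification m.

m = -0.247

Lens 1: 1/d_i1 = 1/(37.4) − 1/(150) = 0.02007, so d_i1 = 49.82 cm; m₁ = −d_i1/d_o1 = -0.3321.
d_o2 = 37.7 − (49.82) = -12.12 cm (virtual object).
Lens 2: 1/d_i2 = 1/(35.0) − 1/(-12.12) = 0.1111, so d_i2 = 9.003 cm; m₂ = −d_i2/d_o2 = +0.7428.
m = m₁·m₂ = (-0.3321)(+0.7428) = -0.247.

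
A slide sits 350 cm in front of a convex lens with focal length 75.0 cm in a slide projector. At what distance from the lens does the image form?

Thin-lens equation: 1/v = 1/f − 1/u = 1/(75.00) − 1/(350) = 0.01333 − 0.002857 = 0.01048, so v = 95.5 cm.
The image is real, inverted and reduced, on the far side of the lens.

95.5 cm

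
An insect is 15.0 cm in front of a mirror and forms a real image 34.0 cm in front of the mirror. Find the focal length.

Real image ⇒ d_i = +34.0 cm.
1/f = 1/d_o + 1/d_i = 1/(15.0) + 1/(34.0) = 0.09608, so f = 10.4 cm.
Since f is positive, the mirror is concave.

f = 10.4 cm (concave)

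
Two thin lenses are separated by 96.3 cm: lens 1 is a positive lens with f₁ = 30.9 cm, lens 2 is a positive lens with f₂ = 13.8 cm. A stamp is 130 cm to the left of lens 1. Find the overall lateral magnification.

Lens 1: 1/d_i1 = 1/(30.9) − 1/(130) = 0.02467, so d_i1 = 40.53 cm; m₁ = −d_i1/d_o1 = -0.3118.
d_o2 = 96.3 − (40.53) = 55.77 cm.
Lens 2: 1/d_i2 = 1/(13.8) − 1/(55.77) = 0.05453, so d_i2 = 18.34 cm; m₂ = −d_i2/d_o2 = -0.3288.
m = m₁·m₂ = (-0.3118)(-0.3288) = +0.103.

m = +0.103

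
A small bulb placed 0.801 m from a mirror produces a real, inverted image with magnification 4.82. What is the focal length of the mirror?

f = 0.663 m (concave)

m = −d_i/d_o ⇒ d_i = −m·d_o = −(-4.82)·(0.801) = 3.861 m.
1/f = 1/d_o + 1/d_i = 1/(0.801) + 1/(3.861) = 1.507, so f = 0.663 m.
Since f is positive, the mirror is concave.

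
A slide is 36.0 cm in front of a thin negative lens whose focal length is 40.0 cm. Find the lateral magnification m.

For a negative lens, f = -40.0 cm.
1/d_i = 1/f − 1/d_o = 1/(-40.00) − 1/(36.0) = -0.05278, so d_i = -18.95 cm.
m = −d_i/d_o = −(-18.95)/(36.0) = +0.526.
The image is virtual, upright and reduced, on the same side as the object.

m = +0.526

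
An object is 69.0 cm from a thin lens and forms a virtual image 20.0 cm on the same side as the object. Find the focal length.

f = -28.2 cm (diverging)

Virtual image ⇒ d_i = −20.0 cm.
1/f = 1/d_o + 1/d_i = 1/(69.0) + 1/(-20.0) = -0.03551, so f = -28.2 cm.
Since f is negative, the thin lens is diverging.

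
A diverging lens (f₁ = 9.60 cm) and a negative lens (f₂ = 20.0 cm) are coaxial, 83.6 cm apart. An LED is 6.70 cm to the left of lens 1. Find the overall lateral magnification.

m = +0.110

f₁ = −9.60 cm (diverging).
Lens 1: 1/d_i1 = 1/(-9.60) − 1/(6.70) = -0.2534, so d_i1 = -3.946 cm; m₁ = −d_i1/d_o1 = +0.5890.
d_o2 = 83.6 − (-3.946) = 87.55 cm.
f₂ = −20.0 cm (diverging).
Lens 2: 1/d_i2 = 1/(-20.0) − 1/(87.55) = -0.06142, so d_i2 = -16.28 cm; m₂ = −d_i2/d_o2 = +0.1860.
m = m₁·m₂ = (+0.5890)(+0.1860) = +0.110.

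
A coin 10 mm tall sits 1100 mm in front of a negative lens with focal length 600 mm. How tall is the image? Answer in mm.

3.53 mm

For a negative lens, f = -600 mm.
1/d_i = 1/f − 1/d_o = 1/(-600.0) − 1/(1100) = -0.002576, so d_i = -388.2 mm.
m = −d_i/d_o = +0.3529.
|h_i| = |m|·h_o = 0.3529 × 10 = 3.53 mm. The image is virtual, upright and reduced, on the same side as the object.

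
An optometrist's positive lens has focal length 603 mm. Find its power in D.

P = +1.66 D

f = 60.3 cm = 0.603 m.
P = 1/f = 1/(0.603 m) = +1.66 D.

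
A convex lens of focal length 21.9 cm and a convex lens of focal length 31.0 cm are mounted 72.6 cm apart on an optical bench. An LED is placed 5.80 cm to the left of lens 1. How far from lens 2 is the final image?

50.4 cm

Lens 1: 1/d_i1 = 1/f₁ − 1/d_o1 = 1/(21.9) − 1/(5.80) = -0.1268, so d_i1 = -7.889 cm.
The intermediate image is 7.889 cm to the left of lens 1 (virtual), which is 72.6 − (-7.889) = 80.49 cm to the left of lens 2, so d_o2 = +80.49 cm.
Lens 2: 1/d_i2 = 1/f₂ − 1/d_o2 = 1/(31.0) − 1/(80.49) = 0.01983, so d_i2 = 50.4 cm.
The final image is real, 50.4 cm to the right of lens 2 (overall magnification ≈ -0.85).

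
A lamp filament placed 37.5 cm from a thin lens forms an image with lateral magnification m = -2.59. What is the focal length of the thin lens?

f = 27.1 cm (converging)

m = −d_i/d_o ⇒ d_i = −m·d_o = −(-2.59)·(37.5) = 97.12 cm.
1/f = 1/d_o + 1/d_i = 1/(37.5) + 1/(97.12) = 0.03696, so f = 27.1 cm.
Since f is positive, the thin lens is converging.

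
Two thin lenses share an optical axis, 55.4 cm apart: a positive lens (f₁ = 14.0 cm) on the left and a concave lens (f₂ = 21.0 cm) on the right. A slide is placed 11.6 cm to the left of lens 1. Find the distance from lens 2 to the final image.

Lens 1: 1/d_i1 = 1/f₁ − 1/d_o1 = 1/(14.0) − 1/(11.6) = -0.01478, so d_i1 = -67.67 cm.
The intermediate image is 67.67 cm to the left of lens 1 (virtual), which is 55.4 − (-67.67) = 123.1 cm to the left of lens 2, so d_o2 = +123.1 cm.
Lens 2 is diverging, so f₂ = −21.0 cm.
Lens 2: 1/d_i2 = 1/f₂ − 1/d_o2 = 1/(-21.0) − 1/(123.1) = -0.05574, so d_i2 = -17.9 cm.
The final image is virtual, 17.9 cm to the left of lens 2 (overall magnification ≈ 0.85).

17.9 cm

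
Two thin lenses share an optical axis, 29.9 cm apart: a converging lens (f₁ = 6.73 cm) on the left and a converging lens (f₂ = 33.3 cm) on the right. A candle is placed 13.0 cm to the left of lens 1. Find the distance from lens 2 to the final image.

30.6 cm

Lens 1: 1/d_i1 = 1/f₁ − 1/d_o1 = 1/(6.73) − 1/(13.0) = 0.07167, so d_i1 = 13.95 cm.
The intermediate image is 13.95 cm to the right of lens 1, which is 29.9 − (13.95) = 15.95 cm to the left of lens 2, so d_o2 = +15.95 cm.
Lens 2: 1/d_i2 = 1/f₂ − 1/d_o2 = 1/(33.3) − 1/(15.95) = -0.03267, so d_i2 = -30.6 cm.
The final image is virtual, 30.6 cm to the left of lens 2 (overall magnification ≈ -2.1).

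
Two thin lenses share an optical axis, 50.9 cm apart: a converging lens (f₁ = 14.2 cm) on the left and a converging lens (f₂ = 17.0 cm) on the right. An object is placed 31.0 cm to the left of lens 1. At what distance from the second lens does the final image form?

Lens 1: 1/d_i1 = 1/f₁ − 1/d_o1 = 1/(14.2) − 1/(31.0) = 0.03816, so d_i1 = 26.20 cm.
The intermediate image is 26.20 cm to the right of lens 1, which is 50.9 − (26.20) = 24.70 cm to the left of lens 2, so d_o2 = +24.70 cm.
Lens 2: 1/d_i2 = 1/f₂ − 1/d_o2 = 1/(17.0) − 1/(24.70) = 0.01834, so d_i2 = 54.5 cm.
The final image is real, 54.5 cm to the right of lens 2 (overall magnification ≈ 1.9).

54.5 cm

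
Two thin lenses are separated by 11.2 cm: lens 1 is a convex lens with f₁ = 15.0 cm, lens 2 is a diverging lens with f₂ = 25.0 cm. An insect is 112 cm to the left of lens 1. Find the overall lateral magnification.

m = -0.205

Lens 1: 1/d_i1 = 1/(15.0) − 1/(112) = 0.05774, so d_i1 = 17.32 cm; m₁ = −d_i1/d_o1 = -0.1546.
d_o2 = 11.2 − (17.32) = -6.120 cm (virtual object).
f₂ = −25.0 cm (diverging).
Lens 2: 1/d_i2 = 1/(-25.0) − 1/(-6.120) = 0.1234, so d_i2 = 8.104 cm; m₂ = −d_i2/d_o2 = +1.324.
m = m₁·m₂ = (-0.1546)(+1.324) = -0.205.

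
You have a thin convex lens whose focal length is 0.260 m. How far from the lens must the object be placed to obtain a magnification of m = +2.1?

0.136 m

m = −d_i/d_o ⇒ d_i = −m·d_o.
1/f = 1/d_o + 1/d_i = 1/d_o − 1/(m·d_o) = (1 − 1/m)/d_o, so d_o = f(1 − 1/m) = (0.2600)(1 − 1/(+2.1)) = 0.136 m.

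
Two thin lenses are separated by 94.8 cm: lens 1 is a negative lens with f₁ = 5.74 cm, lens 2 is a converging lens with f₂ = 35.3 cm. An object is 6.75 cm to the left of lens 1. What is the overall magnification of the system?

m = -0.259

f₁ = −5.74 cm (diverging).
Lens 1: 1/d_i1 = 1/(-5.74) − 1/(6.75) = -0.3224, so d_i1 = -3.102 cm; m₁ = −d_i1/d_o1 = +0.4596.
d_o2 = 94.8 − (-3.102) = 97.90 cm.
Lens 2: 1/d_i2 = 1/(35.3) − 1/(97.90) = 0.01811, so d_i2 = 55.21 cm; m₂ = −d_i2/d_o2 = -0.5639.
m = m₁·m₂ = (+0.4596)(-0.5639) = -0.259.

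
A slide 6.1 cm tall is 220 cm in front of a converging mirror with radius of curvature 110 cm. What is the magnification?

f = R/2 = 110/2 = 55.00 cm.
1/d_i = 1/f − 1/d_o = 1/(55.00) − 1/(220) = 0.01364, so d_i = 73.33 cm.
m = −d_i/d_o = −(73.33)/(220) = -0.333.
The image is real, inverted and reduced, in front of the mirror.

m = -0.333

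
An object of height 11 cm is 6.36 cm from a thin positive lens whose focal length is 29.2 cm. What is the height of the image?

1/d_i = 1/f − 1/d_o = 1/(29.20) − 1/(6.36) = -0.1230, so d_i = -8.131 cm.
m = −d_i/d_o = +1.278.
|h_i| = |m|·h_o = 1.278 × 11 = 14.1 cm. The image is virtual, upright and enlarged, on the same side as the object.

14.1 cm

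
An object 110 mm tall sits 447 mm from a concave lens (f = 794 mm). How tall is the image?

For a concave lens, f = -794 mm.
1/d_i = 1/f − 1/d_o = 1/(-794.0) − 1/(447) = -0.003497, so d_i = -286.0 mm.
m = −d_i/d_o = +0.6398.
|h_i| = |m|·h_o = 0.6398 × 110 = 70.4 mm. The image is virtual, upright and reduced, on the same side as the object.

70.4 mm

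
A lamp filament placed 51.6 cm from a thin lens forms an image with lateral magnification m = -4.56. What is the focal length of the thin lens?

m = −d_i/d_o ⇒ d_i = −m·d_o = −(-4.56)·(51.6) = 235.3 cm.
1/f = 1/d_o + 1/d_i = 1/(51.6) + 1/(235.3) = 0.02363, so f = 42.3 cm.
Since f is positive, the thin lens is converging.

f = 42.3 cm (converging)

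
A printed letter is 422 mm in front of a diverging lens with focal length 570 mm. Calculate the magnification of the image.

For a diverging lens, f = -570 mm.
1/d_i = 1/f − 1/d_o = 1/(-570.0) − 1/(422) = -0.004124, so d_i = -242.5 mm.
m = −d_i/d_o = −(-242.5)/(422) = +0.575.
The image is virtual, upright and reduced, on the same side as the object.

m = +0.575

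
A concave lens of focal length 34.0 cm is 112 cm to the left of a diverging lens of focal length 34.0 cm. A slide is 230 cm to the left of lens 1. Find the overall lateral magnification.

f₁ = −34.0 cm (diverging).
Lens 1: 1/d_i1 = 1/(-34.0) − 1/(230) = -0.03376, so d_i1 = -29.62 cm; m₁ = −d_i1/d_o1 = +0.1288.
d_o2 = 112 − (-29.62) = 141.6 cm.
f₂ = −34.0 cm (diverging).
Lens 2: 1/d_i2 = 1/(-34.0) − 1/(141.6) = -0.03647, so d_i2 = -27.42 cm; m₂ = −d_i2/d_o2 = +0.1936.
m = m₁·m₂ = (+0.1288)(+0.1936) = +0.0249.

m = +0.0249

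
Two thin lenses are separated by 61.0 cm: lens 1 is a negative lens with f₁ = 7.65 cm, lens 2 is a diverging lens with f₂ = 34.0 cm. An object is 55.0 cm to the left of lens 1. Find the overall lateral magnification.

m = +0.0408

f₁ = −7.65 cm (diverging).
Lens 1: 1/d_i1 = 1/(-7.65) − 1/(55.0) = -0.1489, so d_i1 = -6.716 cm; m₁ = −d_i1/d_o1 = +0.1221.
d_o2 = 61.0 − (-6.716) = 67.72 cm.
f₂ = −34.0 cm (diverging).
Lens 2: 1/d_i2 = 1/(-34.0) − 1/(67.72) = -0.04418, so d_i2 = -22.64 cm; m₂ = −d_i2/d_o2 = +0.3343.
m = m₁·m₂ = (+0.1221)(+0.3343) = +0.0408.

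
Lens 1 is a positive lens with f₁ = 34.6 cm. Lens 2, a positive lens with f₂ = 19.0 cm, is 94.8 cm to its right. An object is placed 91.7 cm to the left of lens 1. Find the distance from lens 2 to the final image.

Lens 1: 1/d_i1 = 1/f₁ − 1/d_o1 = 1/(34.6) − 1/(91.7) = 0.01800, so d_i1 = 55.57 cm.
The intermediate image is 55.57 cm to the right of lens 1, which is 94.8 − (55.57) = 39.23 cm to the left of lens 2, so d_o2 = +39.23 cm.
Lens 2: 1/d_i2 = 1/f₂ − 1/d_o2 = 1/(19.0) − 1/(39.23) = 0.02714, so d_i2 = 36.8 cm.
The final image is real, 36.8 cm to the right of lens 2 (overall magnification ≈ 0.57).

36.8 cm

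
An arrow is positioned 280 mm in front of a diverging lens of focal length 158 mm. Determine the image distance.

For a diverging lens, f = -158 mm.
Lens equation: 1/v = 1/f − 1/u = 1/(-158.0) − 1/(280) = -0.006329 − 0.003571 = -0.009901, so v = -101 mm.
The image is virtual, upright and reduced, on the same side as the object.

101 mm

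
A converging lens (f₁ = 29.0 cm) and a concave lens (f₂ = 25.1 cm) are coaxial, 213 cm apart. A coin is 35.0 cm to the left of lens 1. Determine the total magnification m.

m = -1.76

Lens 1: 1/d_i1 = 1/(29.0) − 1/(35.0) = 0.005911, so d_i1 = 169.2 cm; m₁ = −d_i1/d_o1 = -4.834.
d_o2 = 213 − (169.2) = 43.80 cm.
f₂ = −25.1 cm (diverging).
Lens 2: 1/d_i2 = 1/(-25.1) − 1/(43.80) = -0.06267, so d_i2 = -15.96 cm; m₂ = −d_i2/d_o2 = +0.3643.
m = m₁·m₂ = (-4.834)(+0.3643) = -1.76.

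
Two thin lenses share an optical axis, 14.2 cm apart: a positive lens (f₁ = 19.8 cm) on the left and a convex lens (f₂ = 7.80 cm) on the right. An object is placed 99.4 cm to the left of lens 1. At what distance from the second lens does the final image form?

Lens 1: 1/d_i1 = 1/f₁ − 1/d_o1 = 1/(19.8) − 1/(99.4) = 0.04044, so d_i1 = 24.73 cm.
The intermediate image is 24.73 cm to the right of lens 1, which lies 10.53 cm to the right of lens 2 — a virtual object — so d_o2 = −10.53 cm.
Lens 2: 1/d_i2 = 1/f₂ − 1/d_o2 = 1/(7.80) − 1/(-10.53) = 0.2232, so d_i2 = 4.48 cm.
The final image is real, 4.48 cm to the right of lens 2 (overall magnification ≈ -0.11).

4.48 cm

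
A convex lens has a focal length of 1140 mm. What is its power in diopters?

P = +0.877 D

f = 114 cm = 1.14 m.
P = 1/f = 1/(1.14 m) = +0.877 D.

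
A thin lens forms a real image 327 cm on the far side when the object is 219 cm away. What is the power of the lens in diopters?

d_i = +327 cm.
1/f = 1/d_o + 1/d_i = 1/(219) + 1/(327) = 0.007624 cm⁻¹.
f = 131.2 cm = 1.312 m, so P = 1/f = +0.762 D.

P = +0.762 D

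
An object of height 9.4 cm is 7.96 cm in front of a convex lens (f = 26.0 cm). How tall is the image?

1/d_i = 1/f − 1/d_o = 1/(26.00) − 1/(7.96) = -0.08717, so d_i = -11.47 cm.
m = −d_i/d_o = +1.441.
|h_i| = |m|·h_o = 1.441 × 9.4 = 13.5 cm. The image is virtual, upright and enlarged, on the same side as the object.

13.5 cm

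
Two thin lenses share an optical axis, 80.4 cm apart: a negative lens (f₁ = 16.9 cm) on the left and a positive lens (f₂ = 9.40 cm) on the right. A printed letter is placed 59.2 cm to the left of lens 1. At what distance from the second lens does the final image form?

10.5 cm

Lens 1 is diverging, so f₁ = −16.9 cm.
Lens 1: 1/d_i1 = 1/f₁ − 1/d_o1 = 1/(-16.9) − 1/(59.2) = -0.07606, so d_i1 = -13.15 cm.
The intermediate image is 13.15 cm to the left of lens 1 (virtual), which is 80.4 − (-13.15) = 93.55 cm to the left of lens 2, so d_o2 = +93.55 cm.
Lens 2: 1/d_i2 = 1/f₂ − 1/d_o2 = 1/(9.40) − 1/(93.55) = 0.09569, so d_i2 = 10.5 cm.
The final image is real, 10.5 cm to the right of lens 2 (overall magnification ≈ -0.025).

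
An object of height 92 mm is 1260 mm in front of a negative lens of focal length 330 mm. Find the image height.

19.1 mm

For a negative lens, f = -330 mm.
1/d_i = 1/f − 1/d_o = 1/(-330.0) − 1/(1260) = -0.003824, so d_i = -261.5 mm.
m = −d_i/d_o = +0.2075.
|h_i| = |m|·h_o = 0.2075 × 92 = 19.1 mm. The image is virtual, upright and reduced, on the same side as the object.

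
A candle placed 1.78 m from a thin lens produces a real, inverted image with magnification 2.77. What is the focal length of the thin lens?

f = 1.31 m (converging)

m = −d_i/d_o ⇒ d_i = −m·d_o = −(-2.77)·(1.78) = 4.931 m.
1/f = 1/d_o + 1/d_i = 1/(1.78) + 1/(4.931) = 0.7646, so f = 1.31 m.
Since f is positive, the thin lens is converging.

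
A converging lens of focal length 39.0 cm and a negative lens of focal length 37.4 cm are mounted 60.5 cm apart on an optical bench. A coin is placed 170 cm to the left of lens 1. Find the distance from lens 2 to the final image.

Lens 1: 1/d_i1 = 1/f₁ − 1/d_o1 = 1/(39.0) − 1/(170) = 0.01976, so d_i1 = 50.61 cm.
The intermediate image is 50.61 cm to the right of lens 1, which is 60.5 − (50.61) = 9.890 cm to the left of lens 2, so d_o2 = +9.890 cm.
Lens 2 is diverging, so f₂ = −37.4 cm.
Lens 2: 1/d_i2 = 1/f₂ − 1/d_o2 = 1/(-37.4) − 1/(9.890) = -0.1279, so d_i2 = -7.82 cm.
The final image is virtual, 7.82 cm to the left of lens 2 (overall magnification ≈ -0.24).

7.82 cm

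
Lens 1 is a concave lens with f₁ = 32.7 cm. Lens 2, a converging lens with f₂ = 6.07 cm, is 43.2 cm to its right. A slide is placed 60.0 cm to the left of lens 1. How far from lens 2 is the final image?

6.70 cm

Lens 1 is diverging, so f₁ = −32.7 cm.
Lens 1: 1/d_i1 = 1/f₁ − 1/d_o1 = 1/(-32.7) − 1/(60.0) = -0.04725, so d_i1 = -21.17 cm.
The intermediate image is 21.17 cm to the left of lens 1 (virtual), which is 43.2 − (-21.17) = 64.37 cm to the left of lens 2, so d_o2 = +64.37 cm.
Lens 2: 1/d_i2 = 1/f₂ − 1/d_o2 = 1/(6.07) − 1/(64.37) = 0.1492, so d_i2 = 6.70 cm.
The final image is real, 6.70 cm to the right of lens 2 (overall magnification ≈ -0.037).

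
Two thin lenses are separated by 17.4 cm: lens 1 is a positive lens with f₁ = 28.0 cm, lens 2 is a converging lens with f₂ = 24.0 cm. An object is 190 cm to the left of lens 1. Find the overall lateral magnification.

m = -0.105

Lens 1: 1/d_i1 = 1/(28.0) − 1/(190) = 0.03045, so d_i1 = 32.84 cm; m₁ = −d_i1/d_o1 = -0.1728.
d_o2 = 17.4 − (32.84) = -15.44 cm (virtual object).
Lens 2: 1/d_i2 = 1/(24.0) − 1/(-15.44) = 0.1064, so d_i2 = 9.396 cm; m₂ = −d_i2/d_o2 = +0.6085.
m = m₁·m₂ = (-0.1728)(+0.6085) = -0.105.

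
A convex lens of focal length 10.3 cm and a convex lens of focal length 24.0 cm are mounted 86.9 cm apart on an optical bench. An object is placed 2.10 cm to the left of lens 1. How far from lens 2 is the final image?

32.8 cm

Lens 1: 1/d_i1 = 1/f₁ − 1/d_o1 = 1/(10.3) − 1/(2.10) = -0.3791, so d_i1 = -2.638 cm.
The intermediate image is 2.638 cm to the left of lens 1 (virtual), which is 86.9 − (-2.638) = 89.54 cm to the left of lens 2, so d_o2 = +89.54 cm.
Lens 2: 1/d_i2 = 1/f₂ − 1/d_o2 = 1/(24.0) − 1/(89.54) = 0.03050, so d_i2 = 32.8 cm.
The final image is real, 32.8 cm to the right of lens 2 (overall magnification ≈ -0.46).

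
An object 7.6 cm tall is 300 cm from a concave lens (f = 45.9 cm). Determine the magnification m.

m = +0.133

For a concave lens, f = -45.9 cm.
1/d_i = 1/f − 1/d_o = 1/(-45.90) − 1/(300) = -0.02512, so d_i = -39.81 cm.
m = −d_i/d_o = −(-39.81)/(300) = +0.133.
The image is virtual, upright and reduced, on the same side as the object.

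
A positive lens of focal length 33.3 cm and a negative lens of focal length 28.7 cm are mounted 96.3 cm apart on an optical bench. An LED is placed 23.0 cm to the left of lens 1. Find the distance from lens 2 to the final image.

Lens 1: 1/d_i1 = 1/f₁ − 1/d_o1 = 1/(33.3) − 1/(23.0) = -0.01345, so d_i1 = -74.36 cm.
The intermediate image is 74.36 cm to the left of lens 1 (virtual), which is 96.3 − (-74.36) = 170.7 cm to the left of lens 2, so d_o2 = +170.7 cm.
Lens 2 is diverging, so f₂ = −28.7 cm.
Lens 2: 1/d_i2 = 1/f₂ − 1/d_o2 = 1/(-28.7) − 1/(170.7) = -0.04070, so d_i2 = -24.6 cm.
The final image is virtual, 24.6 cm to the left of lens 2 (overall magnification ≈ 0.47).

24.6 cm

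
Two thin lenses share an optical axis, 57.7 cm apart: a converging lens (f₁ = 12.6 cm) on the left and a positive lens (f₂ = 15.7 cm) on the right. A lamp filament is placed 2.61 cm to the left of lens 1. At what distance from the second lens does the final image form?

21.1 cm

Lens 1: 1/d_i1 = 1/f₁ − 1/d_o1 = 1/(12.6) − 1/(2.61) = -0.3038, so d_i1 = -3.292 cm.
The intermediate image is 3.292 cm to the left of lens 1 (virtual), which is 57.7 − (-3.292) = 60.99 cm to the left of lens 2, so d_o2 = +60.99 cm.
Lens 2: 1/d_i2 = 1/f₂ − 1/d_o2 = 1/(15.7) − 1/(60.99) = 0.04730, so d_i2 = 21.1 cm.
The final image is real, 21.1 cm to the right of lens 2 (overall magnification ≈ -0.44).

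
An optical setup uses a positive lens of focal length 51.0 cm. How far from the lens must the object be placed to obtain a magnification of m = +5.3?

41.4 cm

m = −d_i/d_o ⇒ d_i = −m·d_o.
1/f = 1/d_o + 1/d_i = 1/d_o − 1/(m·d_o) = (1 − 1/m)/d_o, so d_o = f(1 − 1/m) = (51.00)(1 − 1/(+5.3)) = 41.4 cm.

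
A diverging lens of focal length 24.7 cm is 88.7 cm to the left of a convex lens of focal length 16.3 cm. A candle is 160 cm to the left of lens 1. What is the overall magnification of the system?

m = -0.0232

f₁ = −24.7 cm (diverging).
Lens 1: 1/d_i1 = 1/(-24.7) − 1/(160) = -0.04674, so d_i1 = -21.40 cm; m₁ = −d_i1/d_o1 = +0.1337.
d_o2 = 88.7 − (-21.40) = 110.1 cm.
Lens 2: 1/d_i2 = 1/(16.3) − 1/(110.1) = 0.05227, so d_i2 = 19.13 cm; m₂ = −d_i2/d_o2 = -0.1738.
m = m₁·m₂ = (+0.1337)(-0.1738) = -0.0232.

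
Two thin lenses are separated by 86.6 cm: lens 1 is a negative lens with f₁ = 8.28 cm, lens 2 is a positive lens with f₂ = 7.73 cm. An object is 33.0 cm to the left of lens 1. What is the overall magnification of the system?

m = -0.0181

f₁ = −8.28 cm (diverging).
Lens 1: 1/d_i1 = 1/(-8.28) − 1/(33.0) = -0.1511, so d_i1 = -6.619 cm; m₁ = −d_i1/d_o1 = +0.2006.
d_o2 = 86.6 − (-6.619) = 93.22 cm.
Lens 2: 1/d_i2 = 1/(7.73) − 1/(93.22) = 0.1186, so d_i2 = 8.429 cm; m₂ = −d_i2/d_o2 = -0.09042.
m = m₁·m₂ = (+0.2006)(-0.09042) = -0.0181.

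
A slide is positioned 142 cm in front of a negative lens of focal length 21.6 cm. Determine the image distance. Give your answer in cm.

18.7 cm

For a negative lens, f = -21.6 cm.
Thin-lens equation: 1/v = 1/f − 1/u = 1/(-21.60) − 1/(142) = -0.04630 − 0.007042 = -0.05334, so v = -18.7 cm.
The image is virtual, upright and reduced, on the same side as the object.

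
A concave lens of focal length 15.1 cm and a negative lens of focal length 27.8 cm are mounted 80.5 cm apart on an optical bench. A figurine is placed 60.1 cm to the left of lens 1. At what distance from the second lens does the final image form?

Lens 1 is diverging, so f₁ = −15.1 cm.
Lens 1: 1/d_i1 = 1/f₁ − 1/d_o1 = 1/(-15.1) − 1/(60.1) = -0.08286, so d_i1 = -12.07 cm.
The intermediate image is 12.07 cm to the left of lens 1 (virtual), which is 80.5 − (-12.07) = 92.57 cm to the left of lens 2, so d_o2 = +92.57 cm.
Lens 2 is diverging, so f₂ = −27.8 cm.
Lens 2: 1/d_i2 = 1/f₂ − 1/d_o2 = 1/(-27.8) − 1/(92.57) = -0.04677, so d_i2 = -21.4 cm.
The final image is virtual, 21.4 cm to the left of lens 2 (overall magnification ≈ 0.046).

21.4 cm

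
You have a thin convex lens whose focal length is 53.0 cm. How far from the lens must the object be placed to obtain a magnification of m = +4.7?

41.7 cm

m = −d_i/d_o ⇒ d_i = −m·d_o.
1/f = 1/d_o + 1/d_i = 1/d_o − 1/(m·d_o) = (1 − 1/m)/d_o, so d_o = f(1 − 1/m) = (53.00)(1 − 1/(+4.7)) = 41.7 cm.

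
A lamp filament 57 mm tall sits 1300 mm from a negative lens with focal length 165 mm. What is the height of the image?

6.42 mm

For a negative lens, f = -165 mm.
1/d_i = 1/f − 1/d_o = 1/(-165.0) − 1/(1300) = -0.006830, so d_i = -146.4 mm.
m = −d_i/d_o = +0.1126.
|h_i| = |m|·h_o = 0.1126 × 57 = 6.42 mm. The image is virtual, upright and reduced, on the same side as the object.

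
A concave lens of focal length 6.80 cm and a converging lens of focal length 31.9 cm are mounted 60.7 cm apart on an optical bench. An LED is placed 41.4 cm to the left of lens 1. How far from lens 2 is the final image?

61.3 cm

Lens 1 is diverging, so f₁ = −6.80 cm.
Lens 1: 1/d_i1 = 1/f₁ − 1/d_o1 = 1/(-6.80) − 1/(41.4) = -0.1712, so d_i1 = -5.841 cm.
The intermediate image is 5.841 cm to the left of lens 1 (virtual), which is 60.7 − (-5.841) = 66.54 cm to the left of lens 2, so d_o2 = +66.54 cm.
Lens 2: 1/d_i2 = 1/f₂ − 1/d_o2 = 1/(31.9) − 1/(66.54) = 0.01632, so d_i2 = 61.3 cm.
The final image is real, 61.3 cm to the right of lens 2 (overall magnification ≈ -0.13).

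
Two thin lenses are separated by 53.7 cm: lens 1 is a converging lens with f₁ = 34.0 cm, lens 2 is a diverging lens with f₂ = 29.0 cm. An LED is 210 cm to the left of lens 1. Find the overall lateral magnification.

Lens 1: 1/d_i1 = 1/(34.0) − 1/(210) = 0.02465, so d_i1 = 40.57 cm; m₁ = −d_i1/d_o1 = -0.1932.
d_o2 = 53.7 − (40.57) = 13.13 cm.
f₂ = −29.0 cm (diverging).
Lens 2: 1/d_i2 = 1/(-29.0) − 1/(13.13) = -0.1106, so d_i2 = -9.038 cm; m₂ = −d_i2/d_o2 = +0.6883.
m = m₁·m₂ = (-0.1932)(+0.6883) = -0.133.

m = -0.133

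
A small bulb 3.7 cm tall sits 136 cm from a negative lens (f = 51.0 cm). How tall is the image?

1.01 cm

For a negative lens, f = -51.0 cm.
1/d_i = 1/f − 1/d_o = 1/(-51.00) − 1/(136) = -0.02696, so d_i = -37.09 cm.
m = −d_i/d_o = +0.2727.
|h_i| = |m|·h_o = 0.2727 × 3.7 = 1.01 cm. The image is virtual, upright and reduced, on the same side as the object.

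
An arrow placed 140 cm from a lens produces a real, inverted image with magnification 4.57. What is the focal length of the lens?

f = 115 cm (converging)

m = −d_i/d_o ⇒ d_i = −m·d_o = −(-4.57)·(140) = 639.8 cm.
1/f = 1/d_o + 1/d_i = 1/(140) + 1/(639.8) = 0.008706, so f = 115 cm.
Since f is positive, the lens is converging.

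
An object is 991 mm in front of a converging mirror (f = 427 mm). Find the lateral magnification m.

1/d_i = 1/f − 1/d_o = 1/(427.0) − 1/(991) = 0.001333, so d_i = 750.3 mm.
m = −d_i/d_o = −(750.3)/(991) = -0.757.
The image is real, inverted and reduced, in front of the mirror.

m = -0.757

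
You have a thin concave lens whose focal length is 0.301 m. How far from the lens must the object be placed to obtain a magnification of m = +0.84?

0.0573 m

For a concave lens, f = -0.301 m.
m = −d_i/d_o ⇒ d_i = −m·d_o.
1/f = 1/d_o + 1/d_i = 1/d_o − 1/(m·d_o) = (1 − 1/m)/d_o, so d_o = f(1 − 1/m) = (-0.3010)(1 − 1/(+0.84)) = 0.0573 m.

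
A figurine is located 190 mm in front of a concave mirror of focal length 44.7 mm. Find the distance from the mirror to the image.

58.5 mm

Mirror equation: 1/q = 1/f − 1/p = 1/(44.70) − 1/(190) = 0.02237 − 0.005263 = 0.01711, so q = 58.5 mm.
The image is real, inverted and reduced, in front of the mirror.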